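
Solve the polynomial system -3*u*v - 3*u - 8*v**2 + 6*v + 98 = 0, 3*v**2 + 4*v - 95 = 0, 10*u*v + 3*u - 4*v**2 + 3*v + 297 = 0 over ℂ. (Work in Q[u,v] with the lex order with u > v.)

{(-4, 5)}

Compute a lex Gröbner basis by Buchberger's algorithm.
f_1 = -3*u*v - 3*u - 8*v**2 + 6*v + 98, LT = u*v.
f_2 = 3*v**2 + 4*v - 95, LT = v**2.
f_3 = 10*u*v + 3*u - 4*v**2 + 3*v + 297, LT = u*v.

S(f_1,f_2): lcm = u*v**2. S = -1/3*u*v + 95/3*u + 8/3*v**3 - 2*v**2 - 98/3*v.
  reduce S modulo (f_1, f_2, f_3):
  remainder 32*u + 172/3*v - 476/3 ≠ 0; add h_4 = 32*u + 172/3*v - 476/3 to the basis.

S(f_1,f_3): lcm = u*v. S = 7/10*u + 46/15*v**2 - 23/10*v - 1871/30.
  reduce S modulo (f_1, f_2, f_3, h_4):
  remainder -5503/720*v + 5503/144 ≠ 0; add h_5 = -5503/720*v + 5503/144 to the basis.

The other S-polynomials (S(f_2,f_3), S(f_1,h_4), S(f_2,h_4), S(f_3,h_4), S(f_1,h_5), S(f_2,h_5), S(f_3,h_5), S(h_4,h_5)) all reduce to 0 modulo the current basis, so we have a Gröbner basis.
Inter-reduce: drop elements whose leading term is divisible by another's, tail-reduce, and make monic.
Reduced Gröbner basis: {u + 4, v - 5}.

Since the basis is lex-ordered, v - 5 is univariate in v. Its roots are {5}. Back-substituting each root into the other basis elements fixes the other coordinates.
  v = 5: the earlier basis element becomes u + 4 = 0, giving u = -4 — point (-4, 5).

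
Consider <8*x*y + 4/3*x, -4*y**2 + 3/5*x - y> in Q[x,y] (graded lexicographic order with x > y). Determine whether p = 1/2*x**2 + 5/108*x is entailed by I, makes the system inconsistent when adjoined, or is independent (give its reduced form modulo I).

First compute the reduced Gröbner basis of I by Buchberger's algorithm.
f_1 = 8*x*y + 4/3*x, LT = x*y.
f_2 = -4*y**2 + 3/5*x - y, LT = y**2.

S(f_1,f_2): lcm = x*y**2. S = 3/20*x**2 - 1/12*x*y.
  reduce S modulo (f_1, f_2):
  remainder 3/20*x**2 + 1/72*x ≠ 0; add h_3 = 3/20*x**2 + 1/72*x to the basis.

The other S-polynomials (S(f_1,h_3), S(f_2,h_3)) all reduce to 0 modulo the current basis, so we have a Gröbner basis.
Inter-reduce: drop elements whose leading term is divisible by another's, tail-reduce, and make monic.
Reduced Gröbner basis: {x**2 + 5/54*x, x*y + 1/6*x, y**2 - 3/20*x + 1/4*y}.
Label its elements g_1 = x**2 + 5/54*x, g_2 = x*y + 1/6*x, g_3 = y**2 - 3/20*x + 1/4*y.

Reduce p = 1/2*x**2 + 5/108*x modulo G:
  leading term x**2: subtract (1/2)·g_1 from 1/2*x**2 + 5/108*x → 0
  normal form = 0.
Since the normal form is 0, p ∈ I.

1/2*x**2 + 5/108*x lies in I (it reduces to 0).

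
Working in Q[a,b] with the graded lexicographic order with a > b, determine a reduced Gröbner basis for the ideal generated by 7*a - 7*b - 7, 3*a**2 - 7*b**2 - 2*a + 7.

The reduced Gröbner basis is the canonical form of the ideal for this ordering.

f_1 = 7*a - 7*b - 7, LT = a.
f_2 = 3*a**2 - 7*b**2 - 2*a + 7, LT = a**2.

S(f_1,f_2): lcm = a**2. S = -a*b + 7/3*b**2 - 1/3*a - 7/3.
  leading term a*b: subtract (-1/7*b)·f_1 from -a*b + 7/3*b**2 - 1/3*a - 7/3 → 4/3*b**2 - 1/3*a - b - 7/3
  leading term b**2: no divisor's leading term divides it; move 4/3*b**2 to the remainder.
  leading term a: subtract (-1/21)·f_1 from -1/3*a - b - 7/3 → -4/3*b - 8/3
  leading term b: no divisor's leading term divides it; move -4/3*b to the remainder.
  leading term 1: no divisor's leading term divides it; move -8/3 to the remainder.
  remainder 4/3*b**2 - 4/3*b - 8/3 ≠ 0; add g_3 = 4/3*b**2 - 4/3*b - 8/3 to the basis.

The other S-polynomials (S(f_1,g_3), S(f_2,g_3)) all reduce to 0 modulo the current basis, so we have a Gröbner basis.
Inter-reduce: drop elements whose leading term is divisible by another's, tail-reduce, and make monic.

G = {b**2 - b - 2, a - b - 1}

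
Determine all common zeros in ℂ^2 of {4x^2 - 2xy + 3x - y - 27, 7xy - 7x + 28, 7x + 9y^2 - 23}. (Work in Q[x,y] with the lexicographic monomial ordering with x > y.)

{(2, -1)}

Compute a lex Gröbner basis by Buchberger's algorithm.
f_1 = 4x^2 - 2xy + 3x - y - 27, LT = x^2.
f_2 = 7xy - 7x + 28, LT = xy.
f_3 = 7x + 9y^2 - 23, LT = x.

S(f_1,f_2): lcm = x^2y. S = x^2 - 1/2xy^2 + 3/4xy - 4x - 1/4y^2 - 27/4y.
  leading term x^2: subtract (1/4)·f_1 from x^2 - 1/2xy^2 + 3/4xy - 4x - 1/4y^2 - 27/4y → -1/2xy^2 + 5/4xy - 19/4x - 1/4y^2 - 13/2y + 27/4
  leading term xy^2: subtract (-1/14y)·f_2 from -1/2xy^2 + 5/4xy - 19/4x - 1/4y^2 - 13/2y + 27/4 → 3/4xy - 19/4x - 1/4y^2 - 9/2y + 27/4
  leading term xy: subtract (3/28)·f_2 from 3/4xy - 19/4x - 1/4y^2 - 9/2y + 27/4 → -4x - 1/4y^2 - 9/2y + 15/4
  leading term x: subtract (-4/7)·f_3 from -4x - 1/4y^2 - 9/2y + 15/4 → 137/28y^2 - 9/2y - 263/28
  leading term y^2: no divisor's leading term divides it; move 137/28y^2 to the remainder.
  leading term y: no divisor's leading term divides it; move -9/2y to the remainder.
  leading term 1: no divisor's leading term divides it; move -263/28 to the remainder.
  remainder 137/28y^2 - 9/2y - 263/28 ≠ 0; add h_4 = 137/28y^2 - 9/2y - 263/28 to the basis.

S(f_1,f_3): lcm = x^2. S = -9/7xy^2 - 1/2xy + 113/28x - 1/4y - 27/4.
  leading term xy^2: subtract (-9/49y)·f_2 from -9/7xy^2 - 1/2xy + 113/28x - 1/4y - 27/4 → -25/14xy + 113/28x + 137/28y - 27/4
  leading term xy: subtract (-25/98)·f_2 from -25/14xy + 113/28x + 137/28y - 27/4 → 9/4x + 137/28y + 11/28
  leading term x: subtract (9/28)·f_3 from 9/4x + 137/28y + 11/28 → -81/28y^2 + 137/28y + 109/14
  leading term y^2: subtract (-81/137)·h_4 from -81/28y^2 + 137/28y + 109/14 → 8563/3836y + 8563/3836
  leading term y: no divisor's leading term divides it; move 8563/3836y to the remainder.
  leading term 1: no divisor's leading term divides it; move 8563/3836 to the remainder.
  remainder 8563/3836y + 8563/3836 ≠ 0; add h_5 = 8563/3836y + 8563/3836 to the basis.

The other S-polynomials (S(f_2,f_3), S(f_1,h_4), S(f_2,h_4), S(f_3,h_4), S(f_1,h_5), S(f_2,h_5), S(f_3,h_5), S(h_4,h_5)) all reduce to 0 modulo the current basis, so we have a Gröbner basis.
Inter-reduce: drop elements whose leading term is divisible by another's, tail-reduce, and make monic.
Reduced Gröbner basis: {x - 2, y + 1}.

A lex Gröbner basis eliminates variables successively. Here y + 1 depends only on y, with roots {-1}; lifting each root through the earlier basis elements recovers the full solutions.
  y = -1: the earlier basis element becomes x - 2 = 0, giving x = 2 — point (2, -1).
Check: every point annihilates each of the original generators.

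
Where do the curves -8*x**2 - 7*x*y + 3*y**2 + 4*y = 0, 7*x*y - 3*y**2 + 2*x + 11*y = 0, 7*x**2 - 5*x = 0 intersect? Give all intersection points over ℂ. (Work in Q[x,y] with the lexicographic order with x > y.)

{(0, 0)}

Compute a lex Gröbner basis by Buchberger's algorithm.
f_1 = -8*x**2 - 7*x*y + 3*y**2 + 4*y, LT = x**2.
f_2 = 7*x*y + 2*x - 3*y**2 + 11*y, LT = x*y.
f_3 = 7*x**2 - 5*x, LT = x**2.

S(f_1,f_2): lcm = x**2*y. S = -2/7*x**2 + 73/56*x*y**2 - 11/7*x*y - 3/8*y**3 - 1/2*y**2.
  leading term x**2: subtract (1/28)·f_1 from -2/7*x**2 + 73/56*x*y**2 - 11/7*x*y - 3/8*y**3 - 1/2*y**2 → 73/56*x*y**2 - 37/28*x*y - 3/8*y**3 - 17/28*y**2 - 1/7*y
  leading term x*y**2: subtract (73/392*y)·f_2 from 73/56*x*y**2 - 37/28*x*y - 3/8*y**3 - 17/28*y**2 - 1/7*y → -83/49*x*y + 9/49*y**3 - 1041/392*y**2 - 1/7*y
  leading term x*y: subtract (-83/343)·f_2 from -83/49*x*y + 9/49*y**3 - 1041/392*y**2 - 1/7*y → 166/343*x + 9/49*y**3 - 9279/2744*y**2 + 864/343*y
  leading term x: no divisor's leading term divides it; move 166/343*x to the remainder.
  leading term y**3: no divisor's leading term divides it; move 9/49*y**3 to the remainder.
  leading term y**2: no divisor's leading term divides it; move -9279/2744*y**2 to the remainder.
  leading term y: no divisor's leading term divides it; move 864/343*y to the remainder.
  remainder 166/343*x + 9/49*y**3 - 9279/2744*y**2 + 864/343*y ≠ 0; add h_4 = 166/343*x + 9/49*y**3 - 9279/2744*y**2 + 864/343*y to the basis.

S(f_1,f_3): lcm = x**2. S = 7/8*x*y + 5/7*x - 3/8*y**2 - 1/2*y.
  leading term x*y: subtract (1/8)·f_2 from 7/8*x*y + 5/7*x - 3/8*y**2 - 1/2*y → 13/28*x - 15/8*y
  leading term x: subtract (637/664)·h_4 from 13/28*x - 15/8*y → -117/664*y**3 + 120627/37184*y**2 - 19947/4648*y
  leading term y**3: no divisor's leading term divides it; move -117/664*y**3 to the remainder.
  leading term y**2: no divisor's leading term divides it; move 120627/37184*y**2 to the remainder.
  leading term y: no divisor's leading term divides it; move -19947/4648*y to the remainder.
  remainder -117/664*y**3 + 120627/37184*y**2 - 19947/4648*y ≠ 0; add h_5 = -117/664*y**3 + 120627/37184*y**2 - 19947/4648*y to the basis.

S(f_2,f_3): lcm = x**2*y. S = 2/7*x**2 - 3/7*x*y**2 + 16/7*x*y.
  leading term x**2: subtract (-1/28)·f_1 from 2/7*x**2 - 3/7*x*y**2 + 16/7*x*y → -3/7*x*y**2 + 57/28*x*y + 3/28*y**2 + 1/7*y
  leading term x*y**2: subtract (-3/49*y)·f_2 from -3/7*x*y**2 + 57/28*x*y + 3/28*y**2 + 1/7*y → 423/196*x*y - 9/49*y**3 + 153/196*y**2 + 1/7*y
  leading term x*y: subtract (423/1372)·f_2 from 423/196*x*y - 9/49*y**3 + 153/196*y**2 + 1/7*y → -423/686*x - 9/49*y**3 + 585/343*y**2 - 4457/1372*y
  leading term x: subtract (-423/332)·h_4 from -423/686*x - 9/49*y**3 + 585/343*y**2 - 4457/1372*y → 117/2324*y**3 - 48393/18592*y**2 - 13/332*y
  leading term y**3: subtract (-2/7)·h_5 from 117/2324*y**3 - 48393/18592*y**2 - 13/332*y → -657/392*y**2 - 62/49*y
  leading term y**2: no divisor's leading term divides it; move -657/392*y**2 to the remainder.
  leading term y: no divisor's leading term divides it; move -62/49*y to the remainder.
  remainder -657/392*y**2 - 62/49*y ≠ 0; add h_6 = -657/392*y**2 - 62/49*y to the basis.

S(f_2,h_5): lcm = x*y**3. S = 1047/56*x*y**2 - 6649/273*x*y - 3/7*y**4 + 11/7*y**3.
  leading term x*y**2: subtract (1047/392*y)·f_2 from 1047/56*x*y**2 - 6649/273*x*y - 3/7*y**4 + 11/7*y**3 → -227005/7644*x*y - 3/7*y**4 + 3757/392*y**3 - 11517/392*y**2
  leading term x*y: subtract (-227005/53508)·f_2 from -227005/7644*x*y - 3/7*y**4 + 3757/392*y**3 - 11517/392*y**2 → 227005/26754*x - 3/7*y**4 + 3757/392*y**3 - 1502057/35672*y**2 + 2497055/53508*y
  leading term x: subtract (2735/156)·h_4 from 227005/26754*x - 3/7*y**4 + 3757/392*y**3 - 1502057/35672*y**2 + 2497055/53508*y → -3/7*y**4 + 4633/728*y**3 + 50023/2912*y**2 + 2735/1092*y
  leading term y**4: subtract (664/273*y)·h_5 from -3/7*y**4 + 4633/728*y**3 + 50023/2912*y**2 + 2735/1092*y → -3889/2548*y**3 + 562929/20384*y**2 + 2735/1092*y
  leading term y**3: subtract (645574/74529)·h_5 from -3889/2548*y**3 + 562929/20384*y**2 + 2735/1092*y → -166/343*y**2 + 2300013/57967*y
  leading term y**2: subtract (1328/4599)·h_6 from -166/343*y**2 + 2300013/57967*y → 31122925/777231*y
  leading term y: no divisor's leading term divides it; move 31122925/777231*y to the remainder.
  remainder 31122925/777231*y ≠ 0; add h_7 = 31122925/777231*y to the basis.

The other S-polynomials (S(f_1,h_4), S(f_2,h_4), S(f_3,h_4), S(f_1,h_5), S(f_3,h_5), S(h_4,h_5), S(f_1,h_6), S(f_2,h_6), S(f_3,h_6), S(h_4,h_6), S(h_5,h_6), S(f_1,h_7), S(f_2,h_7), S(f_3,h_7), S(h_4,h_7), S(h_5,h_7), S(h_6,h_7)) all reduce to 0 modulo the current basis, so we have a Gröbner basis.
Inter-reduce: drop elements whose leading term is divisible by another's, tail-reduce, and make monic.
Reduced Gröbner basis: {x, y}.

From the last basis element, y = 0, so y takes values in {0}. Each choice, substituted upward through the basis, yields the corresponding point(s) of the solution set.
  y = 0: the earlier basis element becomes x = 0, giving x = 0 — point (0, 0).
Check: every point annihilates each of the original generators.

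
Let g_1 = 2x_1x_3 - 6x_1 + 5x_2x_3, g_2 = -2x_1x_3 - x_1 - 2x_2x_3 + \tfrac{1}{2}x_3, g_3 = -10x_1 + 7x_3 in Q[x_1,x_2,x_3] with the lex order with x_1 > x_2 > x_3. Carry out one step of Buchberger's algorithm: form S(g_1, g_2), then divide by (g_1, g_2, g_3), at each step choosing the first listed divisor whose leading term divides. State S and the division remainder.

S(g_1, g_2) = -\tfrac{7}{2}x_1 + \tfrac{3}{2}x_2x_3 + \tfrac{1}{4}x_3; remainder on division = \tfrac{3}{2}x_2x_3 - \tfrac{11}{5}x_3.

lcm(LM(g_1), LM(g_2)) = x_1x_3.
S = (lcm/LT(g_1))·g_1 − (lcm/LT(g_2))·g_2 = -\tfrac{7}{2}x_1 + \tfrac{3}{2}x_2x_3 + \tfrac{1}{4}x_3.
Reduce S modulo (g_1, g_2, g_3) in that order:
  leading term x_1: subtract (\tfrac{7}{20})·g_3 from -\tfrac{7}{2}x_1 + \tfrac{3}{2}x_2x_3 + \tfrac{1}{4}x_3 → \tfrac{3}{2}x_2x_3 - \tfrac{11}{5}x_3
  leading term x_2x_3: no divisor's leading term divides it; move \tfrac{3}{2}x_2x_3 to the remainder.
  leading term x_3: no divisor's leading term divides it; move -\tfrac{11}{5}x_3 to the remainder.
The remainder \tfrac{3}{2}x_2x_3 - \tfrac{11}{5}x_3 is nonzero, so it would be added as the next basis element.
An S-polynomial is built so that the two leading terms cancel; whether anything survives reduction is exactly the Gröbner-basis criterion.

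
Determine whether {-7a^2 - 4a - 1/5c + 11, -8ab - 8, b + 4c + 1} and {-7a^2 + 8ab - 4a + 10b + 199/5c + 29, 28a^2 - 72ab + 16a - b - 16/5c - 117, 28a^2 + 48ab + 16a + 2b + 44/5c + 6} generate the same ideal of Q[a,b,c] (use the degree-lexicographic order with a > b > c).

Yes, the ideals are equal.

For a fixed monomial order, each ideal has a unique reduced Gröbner basis; comparing bases decides equality.
Buchberger on the first generating set:
f_1 = -7a^2 - 4a - 1/5c + 11, LT = a^2.
f_2 = -8ab - 8, LT = ab.
f_3 = b + 4c + 1, LT = b.

S(f_1,f_2): lcm = a^2b. S = 4/7ab + 1/35bc - a - 11/7b.
  reduce S modulo (f_1, f_2, f_3):
  remainder -4/35c^2 - a + 219/35c + 1 ≠ 0; add g_4 = -4/35c^2 - a + 219/35c + 1 to the basis.

S(f_2,f_3): lcm = ab. S = -4ac - a + 1.
  reduce S modulo (f_1, f_2, f_3, g_4):
  remainder -4ac - a + 1 ≠ 0; add g_5 = -4ac - a + 1 to the basis.

The other S-polynomials (S(f_1,f_3), S(f_1,g_4), S(f_2,g_4), S(f_3,g_4), S(f_1,g_5), S(f_2,g_5), S(f_3,g_5), S(g_4,g_5)) all reduce to 0 modulo the current basis, so we have a Gröbner basis.
Inter-reduce: drop elements whose leading term is divisible by another's, tail-reduce, and make monic.
Reduced Gröbner basis: {a^2 + 4/7a + 1/35c - 11/7, ac + 1/4a - 1/4, c^2 + 35/4a - 219/4c - 35/4, b + 4c + 1}.

Buchberger on the second generating set:
h_1 = -7a^2 + 8ab - 4a + 10b + 199/5c + 29, LT = a^2.
h_2 = 28a^2 - 72ab + 16a - b - 16/5c - 117, LT = a^2.
h_3 = 28a^2 + 48ab + 16a + 2b + 44/5c + 6, LT = a^2.

S(h_1,h_2): lcm = a^2. S = 10/7ab - 39/28b - 39/7c + 1/28.
  reduce S modulo (h_1, h_2, h_3):
  remainder 10/7ab - 39/28b - 39/7c + 1/28 ≠ 0; add k_4 = 10/7ab - 39/28b - 39/7c + 1/28 to the basis.

S(h_1,h_3): lcm = a^2. S = -20/7ab - 3/2b - 6c - 61/14.
  reduce S modulo (h_1, h_2, h_3, k_4):
  remainder -30/7b - 120/7c - 30/7 ≠ 0; add k_5 = -30/7b - 120/7c - 30/7 to the basis.

S(h_1,k_4): lcm = a^2b. S = -8/7ab^2 + 433/280ab + 39/10ac - 10/7b^2 - 199/35bc - 1/40a - 29/7b.
  reduce S modulo (h_1, h_2, h_3, k_4, k_5):
  remainder 39/10ac - 4/35c^2 - 1/40a + 219/35c + 1/40 ≠ 0; add k_6 = 39/10ac - 4/35c^2 - 1/40a + 219/35c + 1/40 to the basis.

S(k_4,k_5): lcm = ab. S = -4ac - a - 39/40b - 39/10c + 1/40.
  reduce S modulo (h_1, h_2, h_3, k_4, k_5, k_6):
  remainder -32/273c^2 - 40/39a + 584/91c + 40/39 ≠ 0; add k_7 = -32/273c^2 - 40/39a + 584/91c + 40/39 to the basis.

The other S-polynomials (S(h_2,h_3), S(h_2,k_4), S(h_3,k_4), S(h_1,k_5), S(h_2,k_5), S(h_3,k_5), S(h_1,k_6), S(h_2,k_6), S(h_3,k_6), S(k_4,k_6), S(k_5,k_6), S(h_1,k_7), S(h_2,k_7), S(h_3,k_7), S(k_4,k_7), S(k_5,k_7), S(k_6,k_7)) all reduce to 0 modulo the current basis, so we have a Gröbner basis.
Inter-reduce: drop elements whose leading term is divisible by another's, tail-reduce, and make monic.
Reduced Gröbner basis: {a^2 + 4/7a + 1/35c - 11/7, ac + 1/4a - 1/4, c^2 + 35/4a - 219/4c - 35/4, b + 4c + 1}.

These coincide, so the ideals are equal.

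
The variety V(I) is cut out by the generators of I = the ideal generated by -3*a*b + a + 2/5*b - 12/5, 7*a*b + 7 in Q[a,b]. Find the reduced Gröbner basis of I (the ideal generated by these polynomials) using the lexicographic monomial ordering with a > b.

f_1 = -3*a*b + a + 2/5*b - 12/5, LT = a*b.
f_2 = 7*a*b + 7, LT = a*b.

S(f_1,f_2): lcm = a*b. S = -1/3*a - 2/15*b - 1/5.
  leading term a: no divisor's leading term divides it; move -1/3*a to the remainder.
  leading term b: no divisor's leading term divides it; move -2/15*b to the remainder.
  leading term 1: no divisor's leading term divides it; move -1/5 to the remainder.
  remainder -1/3*a - 2/15*b - 1/5 ≠ 0; add g_3 = -1/3*a - 2/15*b - 1/5 to the basis.

S(f_1,g_3): lcm = a*b. S = -1/3*a - 2/5*b**2 - 11/15*b + 4/5.
  leading term a: subtract (1)·g_3 from -1/3*a - 2/5*b**2 - 11/15*b + 4/5 → -2/5*b**2 - 3/5*b + 1
  leading term b**2: no divisor's leading term divides it; move -2/5*b**2 to the remainder.
  leading term b: no divisor's leading term divides it; move -3/5*b to the remainder.
  leading term 1: no divisor's leading term divides it; move 1 to the remainder.
  remainder -2/5*b**2 - 3/5*b + 1 ≠ 0; add g_4 = -2/5*b**2 - 3/5*b + 1 to the basis.

The other S-polynomials (S(f_2,g_3), S(f_1,g_4), S(f_2,g_4), S(g_3,g_4)) all reduce to 0 modulo the current basis, so we have a Gröbner basis.
Inter-reduce: drop elements whose leading term is divisible by another's, tail-reduce, and make monic.

G = {a + 2/5*b + 3/5, b**2 + 3/2*b - 5/2}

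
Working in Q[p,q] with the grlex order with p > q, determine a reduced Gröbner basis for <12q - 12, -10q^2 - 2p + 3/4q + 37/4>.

G = {p, q - 1}

The reduced Gröbner basis is the canonical form of the ideal for this ordering.

f_1 = 12q - 12, LT = q.
f_2 = -10q^2 - 2p + 3/4q + 37/4, LT = q^2.

S(f_1,f_2): lcm = q^2. S = -1/5p - 37/40q + 37/40.
  leading term p: no divisor's leading term divides it; move -1/5p to the remainder.
  leading term q: subtract (-37/480)·f_1 from -37/40q + 37/40 → 0
  remainder -1/5p ≠ 0; add g_3 = -1/5p to the basis.

The other S-polynomials (S(f_1,g_3), S(f_2,g_3)) all reduce to 0 modulo the current basis, so we have a Gröbner basis.
Inter-reduce: drop elements whose leading term is divisible by another's, tail-reduce, and make monic.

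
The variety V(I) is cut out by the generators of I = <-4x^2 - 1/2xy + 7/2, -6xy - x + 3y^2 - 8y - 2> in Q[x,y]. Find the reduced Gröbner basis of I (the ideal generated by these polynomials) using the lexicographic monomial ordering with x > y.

f_1 = -4x^2 - 1/2xy + 7/2, LT = x^2.
f_2 = -6xy - x + 3y^2 - 8y - 2, LT = xy.

S(f_1,f_2): lcm = x^2y. S = -1/6x^2 + 5/8xy^2 - 4/3xy - 1/3x - 7/8y.
  leading term x^2: subtract (1/24)·f_1 from -1/6x^2 + 5/8xy^2 - 4/3xy - 1/3x - 7/8y → 5/8xy^2 - 21/16xy - 1/3x - 7/8y - 7/48
  leading term xy^2: subtract (-5/48y)·f_2 from 5/8xy^2 - 21/16xy - 1/3x - 7/8y - 7/48 → -17/12xy - 1/3x + 5/16y^3 - 5/6y^2 - 13/12y - 7/48
  leading term xy: subtract (17/72)·f_2 from -17/12xy - 1/3x + 5/16y^3 - 5/6y^2 - 13/12y - 7/48 → -7/72x + 5/16y^3 - 37/24y^2 + 29/36y + 47/144
  leading term x: no divisor's leading term divides it; move -7/72x to the remainder.
  leading term y^3: no divisor's leading term divides it; move 5/16y^3 to the remainder.
  leading term y^2: no divisor's leading term divides it; move -37/24y^2 to the remainder.
  leading term y: no divisor's leading term divides it; move 29/36y to the remainder.
  leading term 1: no divisor's leading term divides it; move 47/144 to the remainder.
  remainder -7/72x + 5/16y^3 - 37/24y^2 + 29/36y + 47/144 ≠ 0; add g_3 = -7/72x + 5/16y^3 - 37/24y^2 + 29/36y + 47/144 to the basis.

S(f_1,g_3): lcm = x^2. S = 45/14xy^3 - 111/7xy^2 + 471/56xy + 47/14x - 7/8.
  leading term xy^3: subtract (-15/28y^2)·f_2 from 45/14xy^3 - 111/7xy^2 + 471/56xy + 47/14x - 7/8 → -459/28xy^2 + 471/56xy + 47/14x + 45/28y^4 - 30/7y^3 - 15/14y^2 - 7/8
  leading term xy^2: subtract (153/56y)·f_2 from -459/28xy^2 + 471/56xy + 47/14x + 45/28y^4 - 30/7y^3 - 15/14y^2 - 7/8 → 78/7xy + 47/14x + 45/28y^4 - 699/56y^3 + 291/14y^2 + 153/28y - 7/8
  leading term xy: subtract (-13/7)·f_2 from 78/7xy + 47/14x + 45/28y^4 - 699/56y^3 + 291/14y^2 + 153/28y - 7/8 → 3/2x + 45/28y^4 - 699/56y^3 + 369/14y^2 - 263/28y - 257/56
  leading term x: subtract (-108/7)·g_3 from 3/2x + 45/28y^4 - 699/56y^3 + 369/14y^2 - 263/28y - 257/56 → 45/28y^4 - 429/56y^3 + 18/7y^2 + 85/28y + 25/56
  leading term y^4: no divisor's leading term divides it; move 45/28y^4 to the remainder.
  leading term y^3: no divisor's leading term divides it; move -429/56y^3 to the remainder.
  leading term y^2: no divisor's leading term divides it; move 18/7y^2 to the remainder.
  leading term y: no divisor's leading term divides it; move 85/28y to the remainder.
  leading term 1: no divisor's leading term divides it; move 25/56 to the remainder.
  remainder 45/28y^4 - 429/56y^3 + 18/7y^2 + 85/28y + 25/56 ≠ 0; add g_4 = 45/28y^4 - 429/56y^3 + 18/7y^2 + 85/28y + 25/56 to the basis.

The other S-polynomials (S(f_2,g_3), S(f_1,g_4), S(f_2,g_4), S(g_3,g_4)) all reduce to 0 modulo the current basis, so we have a Gröbner basis.
Inter-reduce: drop elements whose leading term is divisible by another's, tail-reduce, and make monic.

G = {x - 45/14y^3 + 111/7y^2 - 58/7y - 47/14, y^4 - 143/30y^3 + 8/5y^2 + 17/9y + 5/18}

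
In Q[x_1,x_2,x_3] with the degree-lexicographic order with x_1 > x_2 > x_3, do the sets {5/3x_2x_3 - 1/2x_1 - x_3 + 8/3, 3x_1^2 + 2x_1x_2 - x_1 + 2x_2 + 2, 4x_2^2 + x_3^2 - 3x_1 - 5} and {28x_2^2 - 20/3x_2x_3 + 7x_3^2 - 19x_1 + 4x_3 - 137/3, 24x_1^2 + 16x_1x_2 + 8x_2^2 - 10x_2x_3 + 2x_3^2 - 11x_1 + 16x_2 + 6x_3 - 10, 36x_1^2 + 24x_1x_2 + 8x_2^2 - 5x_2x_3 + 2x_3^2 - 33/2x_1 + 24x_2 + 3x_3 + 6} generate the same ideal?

Yes, the ideals are equal.

Since reduced Gröbner bases are canonical representatives of ideals under a given ordering, it suffices to compute and compare them.
Buchberger on the first generating set:
f_1 = 5/3x_2x_3 - 1/2x_1 - x_3 + 8/3, LT = x_2x_3.
f_2 = 3x_1^2 + 2x_1x_2 - x_1 + 2x_2 + 2, LT = x_1^2.
f_3 = 4x_2^2 + x_3^2 - 3x_1 - 5, LT = x_2^2.

S(f_1,f_3): lcm = x_2^2x_3. S = -1/4x_3^3 - 3/10x_1x_2 + 3/4x_1x_3 - 3/5x_2x_3 + 8/5x_2 + 5/4x_3.
  leading term x_3^3: no divisor's leading term divides it; move -1/4x_3^3 to the remainder.
  leading term x_1x_2: no divisor's leading term divides it; move -3/10x_1x_2 to the remainder.
  leading term x_1x_3: no divisor's leading term divides it; move 3/4x_1x_3 to the remainder.
  leading term x_2x_3: subtract (-9/25)·f_1 from -3/5x_2x_3 + 8/5x_2 + 5/4x_3 → -9/50x_1 + 8/5x_2 + 89/100x_3 + 24/25
  leading term x_1: no divisor's leading term divides it; move -9/50x_1 to the remainder.
  leading term x_2: no divisor's leading term divides it; move 8/5x_2 to the remainder.
  leading term x_3: no divisor's leading term divides it; move 89/100x_3 to the remainder.
  leading term 1: no divisor's leading term divides it; move 24/25 to the remainder.
  remainder -1/4x_3^3 - 3/10x_1x_2 + 3/4x_1x_3 - 9/50x_1 + 8/5x_2 + 89/100x_3 + 24/25 ≠ 0; add g_4 = -1/4x_3^3 - 3/10x_1x_2 + 3/4x_1x_3 - 9/50x_1 + 8/5x_2 + 89/100x_3 + 24/25 to the basis.

The other S-polynomials (S(f_1,f_2), S(f_2,f_3), S(f_1,g_4), S(f_2,g_4), S(f_3,g_4)) all reduce to 0 modulo the current basis, so we have a Gröbner basis.
Inter-reduce: drop elements whose leading term is divisible by another's, tail-reduce, and make monic.
Reduced Gröbner basis: {x_3^3 + 6/5x_1x_2 - 3x_1x_3 + 18/25x_1 - 32/5x_2 - 89/25x_3 - 96/25, x_1^2 + 2/3x_1x_2 - 1/3x_1 + 2/3x_2 + 2/3, x_2^2 + 1/4x_3^2 - 3/4x_1 - 5/4, x_2x_3 - 3/10x_1 - 3/5x_3 + 8/5}.

Buchberger on the second generating set:
h_1 = 28x_2^2 - 20/3x_2x_3 + 7x_3^2 - 19x_1 + 4x_3 - 137/3, LT = x_2^2.
h_2 = 24x_1^2 + 16x_1x_2 + 8x_2^2 - 10x_2x_3 + 2x_3^2 - 11x_1 + 16x_2 + 6x_3 - 10, LT = x_1^2.
h_3 = 36x_1^2 + 24x_1x_2 + 8x_2^2 - 5x_2x_3 + 2x_3^2 - 33/2x_1 + 24x_2 + 3x_3 + 6, LT = x_1^2.

S(h_2,h_3): lcm = x_1^2. S = 1/9x_2^2 - 5/18x_2x_3 + 1/36x_3^2 + 1/6x_3 - 7/12.
  leading term x_2^2: subtract (1/252)·h_1 from 1/9x_2^2 - 5/18x_2x_3 + 1/36x_3^2 + 1/6x_3 - 7/12 → -95/378x_2x_3 + 19/252x_1 + 19/126x_3 - 76/189
  leading term x_2x_3: no divisor's leading term divides it; move -95/378x_2x_3 to the remainder.
  leading term x_1: no divisor's leading term divides it; move 19/252x_1 to the remainder.
  leading term x_3: no divisor's leading term divides it; move 19/126x_3 to the remainder.
  leading term 1: no divisor's leading term divides it; move -76/189 to the remainder.
  remainder -95/378x_2x_3 + 19/252x_1 + 19/126x_3 - 76/189 ≠ 0; add k_4 = -95/378x_2x_3 + 19/252x_1 + 19/126x_3 - 76/189 to the basis.

S(h_1,k_4): lcm = x_2^2x_3. S = -5/21x_2x_3^2 + 1/4x_3^3 + 3/10x_1x_2 - 19/28x_1x_3 + 3/5x_2x_3 + 1/7x_3^2 - 8/5x_2 - 137/84x_3.
  leading term x_2x_3^2: subtract (18/19x_3)·k_4 from -5/21x_2x_3^2 + 1/4x_3^3 + 3/10x_1x_2 - 19/28x_1x_3 + 3/5x_2x_3 + 1/7x_3^2 - 8/5x_2 - 137/84x_3 → 1/4x_3^3 + 3/10x_1x_2 - 3/4x_1x_3 + 3/5x_2x_3 - 8/5x_2 - 5/4x_3
  leading term x_3^3: no divisor's leading term divides it; move 1/4x_3^3 to the remainder.
  leading term x_1x_2: no divisor's leading term divides it; move 3/10x_1x_2 to the remainder.
  leading term x_1x_3: no divisor's leading term divides it; move -3/4x_1x_3 to the remainder.
  leading term x_2x_3: subtract (-1134/475)·k_4 from 3/5x_2x_3 - 8/5x_2 - 5/4x_3 → 9/50x_1 - 8/5x_2 - 89/100x_3 - 24/25
  leading term x_1: no divisor's leading term divides it; move 9/50x_1 to the remainder.
  leading term x_2: no divisor's leading term divides it; move -8/5x_2 to the remainder.
  leading term x_3: no divisor's leading term divides it; move -89/100x_3 to the remainder.
  leading term 1: no divisor's leading term divides it; move -24/25 to the remainder.
  remainder 1/4x_3^3 + 3/10x_1x_2 - 3/4x_1x_3 + 9/50x_1 - 8/5x_2 - 89/100x_3 - 24/25 ≠ 0; add k_5 = 1/4x_3^3 + 3/10x_1x_2 - 3/4x_1x_3 + 9/50x_1 - 8/5x_2 - 89/100x_3 - 24/25 to the basis.

The other S-polynomials (S(h_1,h_2), S(h_1,h_3), S(h_2,k_4), S(h_3,k_4), S(h_1,k_5), S(h_2,k_5), S(h_3,k_5), S(k_4,k_5)) all reduce to 0 modulo the current basis, so we have a Gröbner basis.
Inter-reduce: drop elements whose leading term is divisible by another's, tail-reduce, and make monic.
Reduced Gröbner basis: {x_3^3 + 6/5x_1x_2 - 3x_1x_3 + 18/25x_1 - 32/5x_2 - 89/25x_3 - 96/25, x_1^2 + 2/3x_1x_2 - 1/3x_1 + 2/3x_2 + 2/3, x_2^2 + 1/4x_3^2 - 3/4x_1 - 5/4, x_2x_3 - 3/10x_1 - 3/5x_3 + 8/5}.

These coincide, so the ideals are equal.
The choice of monomial ordering does not affect the verdict — as long as both bases are computed under the same ordering, their equality decides ideal equality.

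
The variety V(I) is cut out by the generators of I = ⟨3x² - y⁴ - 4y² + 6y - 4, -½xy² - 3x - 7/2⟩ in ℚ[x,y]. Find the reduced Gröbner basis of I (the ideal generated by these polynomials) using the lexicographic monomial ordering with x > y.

f_1 = 3x² - y⁴ - 4y² + 6y - 4, LT = x².
f_2 = -½xy² - 3x - 7/2, LT = xy².

S(f_1,f_2): lcm = x²y². S = -6x² - 7x - ⅓y⁶ - 4/3y⁴ + 2y³ - 4/3y².
  reduce S modulo (f_1, f_2):
  remainder -7x - ⅓y⁶ - 10/3y⁴ + 2y³ - 28/3y² + 12y - 8 ≠ 0; add g_3 = -7x - ⅓y⁶ - 10/3y⁴ + 2y³ - 28/3y² + 12y - 8 to the basis.

S(f_2,g_3): lcm = xy². S = 6x - 1/21y⁸ - 10/21y⁶ + 2/7y⁵ - 4/3y⁴ + 12/7y³ - 8/7y² + 7.
  reduce S modulo (f_1, f_2, g_3):
  remainder -1/21y⁸ - 16/21y⁶ + 2/7y⁵ - 88/21y⁴ + 24/7y³ - 64/7y² + 72/7y + 1/7 ≠ 0; add g_4 = -1/21y⁸ - 16/21y⁶ + 2/7y⁵ - 88/21y⁴ + 24/7y³ - 64/7y² + 72/7y + 1/7 to the basis.

The other S-polynomials (S(f_1,g_3), S(f_1,g_4), S(f_2,g_4), S(g_3,g_4)) all reduce to 0 modulo the current basis, so we have a Gröbner basis.
Inter-reduce: drop elements whose leading term is divisible by another's, tail-reduce, and make monic.

G = {x + 1/21y⁶ + 10/21y⁴ - 2/7y³ + 4/3y² - 12/7y + 8/7, y⁸ + 16y⁶ - 6y⁵ + 88y⁴ - 72y³ + 192y² - 216y - 3}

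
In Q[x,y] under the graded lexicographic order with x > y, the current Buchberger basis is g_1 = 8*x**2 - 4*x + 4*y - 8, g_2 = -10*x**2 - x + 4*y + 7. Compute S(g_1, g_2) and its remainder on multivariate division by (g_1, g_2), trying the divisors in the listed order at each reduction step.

lcm(LM(g_1), LM(g_2)) = x**2.
S = (lcm/LT(g_1))·g_1 − (lcm/LT(g_2))·g_2 = -3/5*x + 9/10*y - 3/10.
Reduce S modulo (g_1, g_2) in that order:
  leading term x: no divisor's leading term divides it; move -3/5*x to the remainder.
  leading term y: no divisor's leading term divides it; move 9/10*y to the remainder.
  leading term 1: no divisor's leading term divides it; move -3/10 to the remainder.
The remainder -3/5*x + 9/10*y - 3/10 is nonzero, so it would be added as the next basis element.

S(g_1, g_2) = -3/5*x + 9/10*y - 3/10; remainder on division = -3/5*x + 9/10*y - 3/10.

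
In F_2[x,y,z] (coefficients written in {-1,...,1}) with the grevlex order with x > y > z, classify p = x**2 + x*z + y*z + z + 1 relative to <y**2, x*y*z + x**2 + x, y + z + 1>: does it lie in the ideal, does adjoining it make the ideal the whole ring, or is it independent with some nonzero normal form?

x**2 + x*z + y*z + z + 1 lies in I (it reduces to 0).

First compute the reduced Gröbner basis of I by Buchberger's algorithm.
f_1 = y**2, LT = y**2.
f_2 = x*y*z + x**2 + x, LT = x*y*z.
f_3 = y + z + 1, LT = y.

S(f_1,f_2): lcm = x*y**2*z. S = x**2*y + x*y.
  leading term x**2*y: subtract (x**2)·f_3 from x**2*y + x*y → x**2*z + x**2 + x*y
  leading term x**2*z: no divisor's leading term divides it; move x**2*z to the remainder.
  leading term x**2: no divisor's leading term divides it; move x**2 to the remainder.
  leading term x*y: subtract (x)·f_3 from x*y → x*z + x
  leading term x*z: no divisor's leading term divides it; move x*z to the remainder.
  leading term x: no divisor's leading term divides it; move x to the remainder.
  remainder x**2*z + x**2 + x*z + x ≠ 0; add h_4 = x**2*z + x**2 + x*z + x to the basis.

S(f_1,f_3): lcm = y**2. S = y*z + y.
  leading term y*z: subtract (z)·f_3 from y*z + y → z**2 + y + z
  leading term z**2: no divisor's leading term divides it; move z**2 to the remainder.
  leading term y: subtract (1)·f_3 from y + z → 1
  leading term 1: no divisor's leading term divides it; move 1 to the remainder.
  remainder z**2 + 1 ≠ 0; add h_5 = z**2 + 1 to the basis.

S(f_2,f_3): lcm = x*y*z. S = x*z**2 + x**2 + x*z + x.
  leading term x*z**2: subtract (x)·h_5 from x*z**2 + x**2 + x*z + x → x**2 + x*z
  leading term x**2: no divisor's leading term divides it; move x**2 to the remainder.
  leading term x*z: no divisor's leading term divides it; move x*z to the remainder.
  remainder x**2 + x*z ≠ 0; add h_6 = x**2 + x*z to the basis.

The other S-polynomials (S(f_1,h_4), S(f_2,h_4), S(f_3,h_4), S(f_1,h_5), S(f_2,h_5), S(f_3,h_5), S(h_4,h_5), S(f_1,h_6), S(f_2,h_6), S(f_3,h_6), S(h_4,h_6), S(h_5,h_6)) all reduce to 0 modulo the current basis, so we have a Gröbner basis.
Inter-reduce: drop elements whose leading term is divisible by another's, tail-reduce, and make monic.
Reduced Gröbner basis: {x**2 + x*z, z**2 + 1, y + z + 1}.
Label its elements g_1 = x**2 + x*z, g_2 = z**2 + 1, g_3 = y + z + 1.

Reduce p = x**2 + x*z + y*z + z + 1 modulo G:
  leading term x**2: subtract (1)·g_1 from x**2 + x*z + y*z + z + 1 → y*z + z + 1
  leading term y*z: subtract (z)·g_3 from y*z + z + 1 → z**2 + 1
  leading term z**2: subtract (1)·g_2 from z**2 + 1 → 0
  normal form = 0.
Since the normal form is 0, p ∈ I.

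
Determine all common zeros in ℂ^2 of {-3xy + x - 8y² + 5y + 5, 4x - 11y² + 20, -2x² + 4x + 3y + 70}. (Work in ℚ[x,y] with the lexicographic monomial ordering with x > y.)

Compute a lex Gröbner basis by Buchberger's algorithm.
f_1 = -3xy + x - 8y² + 5y + 5, LT = xy.
f_2 = 4x - 11y² + 20, LT = x.
f_3 = -2x² + 4x + 3y + 70, LT = x².

S(f_1,f_2): lcm = xy. S = -⅓x + 11/4y³ + 8/3y² - 20/3y - 5/3.
  leading term x: subtract (-1/12)·f_2 from -⅓x + 11/4y³ + 8/3y² - 20/3y - 5/3 → 11/4y³ + 7/4y² - 20/3y
  leading term y³: no divisor's leading term divides it; move 11/4y³ to the remainder.
  leading term y²: no divisor's leading term divides it; move 7/4y² to the remainder.
  leading term y: no divisor's leading term divides it; move -20/3y to the remainder.
  remainder 11/4y³ + 7/4y² - 20/3y ≠ 0; add h_4 = 11/4y³ + 7/4y² - 20/3y to the basis.

S(f_1,f_3): lcm = x²y. S = -⅓x² + 8/3xy² + ⅓xy - 5/3x + 3/2y² + 35y.
  leading term x²: subtract (-1/12x)·f_2 from -⅓x² + 8/3xy² + ⅓xy - 5/3x + 3/2y² + 35y → 7/4xy² + ⅓xy + 3/2y² + 35y
  leading term xy²: subtract (-7/12y)·f_1 from 7/4xy² + ⅓xy + 3/2y² + 35y → 11/12xy - 14/3y³ + 53/12y² + 455/12y
  leading term xy: subtract (-11/36)·f_1 from 11/12xy - 14/3y³ + 53/12y² + 455/12y → 11/36x - 14/3y³ + 71/36y² + 355/9y + 55/36
  leading term x: subtract (11/144)·f_2 from 11/36x - 14/3y³ + 71/36y² + 355/9y + 55/36 → -14/3y³ + 45/16y² + 355/9y
  leading term y³: subtract (-56/33)·h_4 from -14/3y³ + 45/16y² + 355/9y → 3053/528y² + 2785/99y
  leading term y²: no divisor's leading term divides it; move 3053/528y² to the remainder.
  leading term y: no divisor's leading term divides it; move 2785/99y to the remainder.
  remainder 3053/528y² + 2785/99y ≠ 0; add h_5 = 3053/528y² + 2785/99y to the basis.

S(f_2,f_3): lcm = x². S = -11/4xy² + 7x + 3/2y + 35.
  leading term xy²: subtract (11/12y)·f_1 from -11/4xy² + 7x + 3/2y + 35 → -11/12xy + 7x + 22/3y³ - 55/12y² - 37/12y + 35
  leading term xy: subtract (11/36)·f_1 from -11/12xy + 7x + 22/3y³ - 55/12y² - 37/12y + 35 → 241/36x + 22/3y³ - 77/36y² - 83/18y + 1205/36
  leading term x: subtract (241/144)·f_2 from 241/36x + 22/3y³ - 77/36y² - 83/18y + 1205/36 → 22/3y³ + 781/48y² - 83/18y
  leading term y³: subtract (8/3)·h_4 from 22/3y³ + 781/48y² - 83/18y → 557/48y² + 79/6y
  leading term y²: subtract (6127/3053)·h_5 from 557/48y² + 79/6y → -2378929/54954y
  leading term y: no divisor's leading term divides it; move -2378929/54954y to the remainder.
  remainder -2378929/54954y ≠ 0; add h_6 = -2378929/54954y to the basis.

The other S-polynomials (S(f_1,h_4), S(f_2,h_4), S(f_3,h_4), S(f_1,h_5), S(f_2,h_5), S(f_3,h_5), S(h_4,h_5), S(f_1,h_6), S(f_2,h_6), S(f_3,h_6), S(h_4,h_6), S(h_5,h_6)) all reduce to 0 modulo the current basis, so we have a Gröbner basis.
Inter-reduce: drop elements whose leading term is divisible by another's, tail-reduce, and make monic.
Reduced Gröbner basis: {x + 5, y}.

A lex Gröbner basis eliminates variables successively. Here y depends only on y, with roots {0}; lifting each root through the earlier basis elements recovers the full solutions.
  y = 0: the earlier basis element becomes x + 5 = 0, giving x = -5 — point (-5, 0).

{(-5, 0)}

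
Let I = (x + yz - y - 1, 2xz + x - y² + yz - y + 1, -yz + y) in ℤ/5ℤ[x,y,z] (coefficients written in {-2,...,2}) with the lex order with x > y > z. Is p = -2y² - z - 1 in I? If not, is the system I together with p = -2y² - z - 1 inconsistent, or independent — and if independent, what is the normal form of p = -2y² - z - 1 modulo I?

First compute the reduced Gröbner basis of I by Buchberger's algorithm.
f_1 = x + yz - y - 1, LT = x.
f_2 = 2xz + x - y² + yz - y + 1, LT = xz.
f_3 = -yz + y, LT = yz.

S(f_1,f_2): lcm = xz. S = 2x - 2y² + yz² + yz - 2y - z + 2.
  reduce S modulo (f_1, f_2, f_3):
  remainder -2y² - z - 1 ≠ 0; add h_4 = -2y² - z - 1 to the basis.

S(f_3,h_4): lcm = y²z. S = -y² + 2z² + 2z.
  reduce S modulo (f_1, f_2, f_3, h_4):
  remainder 2z² - 2 ≠ 0; add h_5 = 2z² - 2 to the basis.

The other S-polynomials (S(f_1,f_3), S(f_2,f_3), S(f_1,h_4), S(f_2,h_4), S(f_1,h_5), S(f_2,h_5), S(f_3,h_5), S(h_4,h_5)) all reduce to 0 modulo the current basis, so we have a Gröbner basis.
Inter-reduce: drop elements whose leading term is divisible by another's, tail-reduce, and make monic.
Reduced Gröbner basis: {x - 1, y² - 2z - 2, yz - y, z² - 1}.
Label its elements g_1 = x - 1, g_2 = y² - 2z - 2, g_3 = yz - y, g_4 = z² - 1.

Reduce p = -2y² - z - 1 modulo G:
  leading term y²: subtract (-2)·g_2 from -2y² - z - 1 → 0
  normal form = 0.
Since the normal form is 0, p ∈ I.

-2y² - z - 1 lies in I (it reduces to 0).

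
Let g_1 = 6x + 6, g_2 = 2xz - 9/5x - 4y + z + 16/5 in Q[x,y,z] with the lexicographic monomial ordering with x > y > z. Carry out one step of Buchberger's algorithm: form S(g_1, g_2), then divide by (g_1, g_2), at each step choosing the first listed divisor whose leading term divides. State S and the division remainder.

S(g_1, g_2) = 9/10x + 2y + 1/2z - 8/5; remainder on division = 2y + 1/2z - 5/2.

lcm(LM(g_1), LM(g_2)) = xz.
S = (lcm/LT(g_1))·g_1 − (lcm/LT(g_2))·g_2 = 9/10x + 2y + 1/2z - 8/5.
Reduce S modulo (g_1, g_2) in that order:
  leading term x: subtract (3/20)·g_1 from 9/10x + 2y + 1/2z - 8/5 → 2y + 1/2z - 5/2
  leading term y: no divisor's leading term divides it; move 2y to the remainder.
  leading term z: no divisor's leading term divides it; move 1/2z to the remainder.
  leading term 1: no divisor's leading term divides it; move -5/2 to the remainder.
The remainder 2y + 1/2z - 5/2 is nonzero, so it would be added as the next basis element.
This is the inner loop of Buchberger's algorithm — each nonzero remainder becomes a new basis element.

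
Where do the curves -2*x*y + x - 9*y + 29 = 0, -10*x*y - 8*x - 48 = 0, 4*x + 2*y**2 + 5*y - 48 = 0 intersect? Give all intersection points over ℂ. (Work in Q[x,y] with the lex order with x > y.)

{(-1, 4)}

Compute a lex Gröbner basis by Buchberger's algorithm.
f_1 = -2*x*y + x - 9*y + 29, LT = x*y.
f_2 = -10*x*y - 8*x - 48, LT = x*y.
f_3 = 4*x + 2*y**2 + 5*y - 48, LT = x.

S(f_1,f_2): lcm = x*y. S = -13/10*x + 9/2*y - 193/10.
  leading term x: subtract (-13/40)·f_3 from -13/10*x + 9/2*y - 193/10 → 13/20*y**2 + 49/8*y - 349/10
  leading term y**2: no divisor's leading term divides it; move 13/20*y**2 to the remainder.
  leading term y: no divisor's leading term divides it; move 49/8*y to the remainder.
  leading term 1: no divisor's leading term divides it; move -349/10 to the remainder.
  remainder 13/20*y**2 + 49/8*y - 349/10 ≠ 0; add h_4 = 13/20*y**2 + 49/8*y - 349/10 to the basis.

S(f_1,f_3): lcm = x*y. S = -1/2*x - 1/2*y**3 - 5/4*y**2 + 33/2*y - 29/2.
  leading term x: subtract (-1/8)·f_3 from -1/2*x - 1/2*y**3 - 5/4*y**2 + 33/2*y - 29/2 → -1/2*y**3 - y**2 + 137/8*y - 41/2
  leading term y**3: subtract (-10/13*y)·h_4 from -1/2*y**3 - y**2 + 137/8*y - 41/2 → 193/52*y**2 - 1011/104*y - 41/2
  leading term y**2: subtract (965/169)·h_4 from 193/52*y**2 - 1011/104*y - 41/2 → -15107/338*y + 30214/169
  leading term y: no divisor's leading term divides it; move -15107/338*y to the remainder.
  leading term 1: no divisor's leading term divides it; move 30214/169 to the remainder.
  remainder -15107/338*y + 30214/169 ≠ 0; add h_5 = -15107/338*y + 30214/169 to the basis.

The other S-polynomials (S(f_2,f_3), S(f_1,h_4), S(f_2,h_4), S(f_3,h_4), S(f_1,h_5), S(f_2,h_5), S(f_3,h_5), S(h_4,h_5)) all reduce to 0 modulo the current basis, so we have a Gröbner basis.
Inter-reduce: drop elements whose leading term is divisible by another's, tail-reduce, and make monic.
Reduced Gröbner basis: {x + 1, y - 4}.

A lex Gröbner basis eliminates variables successively. Here y - 4 depends only on y, with roots {4}; lifting each root through the earlier basis elements recovers the full solutions.
  y = 4: the earlier basis element becomes x + 1 = 0, giving x = -1 — point (-1, 4).
Zero-dimensionality of the ideal guarantees finitely many solutions over ℂ.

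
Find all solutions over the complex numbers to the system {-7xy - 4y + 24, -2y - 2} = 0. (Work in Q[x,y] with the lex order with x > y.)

{(-4, -1)}

Compute a lex Gröbner basis by Buchberger's algorithm.
f_1 = -7xy - 4y + 24, LT = xy.
f_2 = -2y - 2, LT = y.

S(f_1,f_2): lcm = xy. S = -x + 4/7y - 24/7.
  leading term x: no divisor's leading term divides it; move -x to the remainder.
  leading term y: subtract (-2/7)·f_2 from 4/7y - 24/7 → -4
  leading term 1: no divisor's leading term divides it; move -4 to the remainder.
  remainder -x - 4 ≠ 0; add h_3 = -x - 4 to the basis.

The other S-polynomials (S(f_1,h_3), S(f_2,h_3)) all reduce to 0 modulo the current basis, so we have a Gröbner basis.
Inter-reduce: drop elements whose leading term is divisible by another's, tail-reduce, and make monic.
Reduced Gröbner basis: {x + 4, y + 1}.

Since the basis is lex-ordered, y + 1 is univariate in y. Its roots are {-1}. Back-substituting each root into the other basis elements fixes the other coordinates.
  y = -1: the earlier basis element becomes x + 4 = 0, giving x = -4 — point (-4, -1).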